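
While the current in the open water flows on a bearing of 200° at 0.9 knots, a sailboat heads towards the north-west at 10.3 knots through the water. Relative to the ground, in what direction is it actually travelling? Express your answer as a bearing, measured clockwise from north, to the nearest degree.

Taking east as x and north as y: velocity relative to the water = (-7.283, 7.283) knots; the water relative to ground = (-0.308, -0.846) knots.
Velocity relative to ground = (-7.283, 7.283) + (-0.308, -0.846) = (-7.591, 6.437) knots.
Bearing = atan2(-7.59, 6.44) = 310.30° clockwise from north.

310°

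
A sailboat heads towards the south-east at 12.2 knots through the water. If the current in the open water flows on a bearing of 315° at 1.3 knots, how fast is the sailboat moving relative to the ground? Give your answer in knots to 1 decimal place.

Taking east as x and north as y: velocity relative to the water = (8.627, -8.627) knots; the water relative to ground = (-0.919, 0.919) knots.
Velocity relative to ground = (8.627, -8.627) + (-0.919, 0.919) = (7.707, -7.707) knots.
Speed = |(7.707, -7.707)| = 10.900 knots.

10.9 knots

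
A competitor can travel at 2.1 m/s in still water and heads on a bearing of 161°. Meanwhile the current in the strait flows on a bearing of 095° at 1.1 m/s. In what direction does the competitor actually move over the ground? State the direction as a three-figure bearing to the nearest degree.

Taking east as x and north as y: velocity relative to the water = (0.684, -1.986) m/s; the water relative to ground = (1.096, -0.096) m/s.
Velocity relative to ground = (0.684, -1.986) + (1.096, -0.096) = (1.780, -2.081) m/s.
Bearing = atan2(1.78, -2.08) = 139.47° clockwise from north.

139°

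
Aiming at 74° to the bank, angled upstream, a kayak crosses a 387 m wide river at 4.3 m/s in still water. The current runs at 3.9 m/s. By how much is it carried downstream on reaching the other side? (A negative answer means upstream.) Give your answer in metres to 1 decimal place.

Perpendicular speed = 4.133 m/s; crossing time = 387 / 4.133 = 93.627 s.
Net downstream speed = 2.715 m/s.
Drift = 2.715 × 93.627 = 254.175 m (downstream).

254.2 m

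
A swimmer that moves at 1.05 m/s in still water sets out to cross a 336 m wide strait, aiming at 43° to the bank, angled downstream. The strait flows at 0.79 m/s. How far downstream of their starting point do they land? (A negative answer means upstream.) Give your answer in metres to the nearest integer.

Perpendicular speed = 0.716 m/s; crossing time = 336 / 0.716 = 469.209 s.
Net downstream speed = 1.558 m/s.
Drift = 1.558 × 469.209 = 730.991 m (downstream).

731 m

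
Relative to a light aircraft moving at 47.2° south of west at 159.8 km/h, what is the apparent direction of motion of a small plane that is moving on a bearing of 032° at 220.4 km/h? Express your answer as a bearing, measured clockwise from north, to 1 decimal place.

036.5°

Taking east as x and north as y: small plane velocity = (116.794, 186.910) km/h; light aircraft velocity = (-108.575, -117.250) km/h.
Velocity of small plane relative to light aircraft = (116.794, 186.910) − (-108.575, -117.250) = (225.369, 304.160) km/h.
Bearing = atan2(225.37, 304.16) = 36.54° clockwise from north.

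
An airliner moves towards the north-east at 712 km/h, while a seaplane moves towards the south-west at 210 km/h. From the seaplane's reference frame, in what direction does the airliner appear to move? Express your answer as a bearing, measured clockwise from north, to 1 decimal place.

Taking east as x and north as y: airliner velocity = (503.460, 503.460) km/h; seaplane velocity = (-148.492, -148.492) km/h.
Velocity of airliner relative to seaplane = (503.460, 503.460) − (-148.492, -148.492) = (651.952, 651.952) km/h.
Bearing = atan2(651.95, 651.95) = 45.00° clockwise from north.

045.0°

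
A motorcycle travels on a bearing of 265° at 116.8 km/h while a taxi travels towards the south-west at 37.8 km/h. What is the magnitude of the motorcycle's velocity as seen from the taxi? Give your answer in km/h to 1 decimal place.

Taking east as x and north as y: motorcycle velocity = (-116.356, -10.180) km/h; taxi velocity = (-26.729, -26.729) km/h.
Velocity of motorcycle relative to taxi = (-116.356, -10.180) − (-26.729, -26.729) = (-89.627, 16.549) km/h.
Magnitude = |(-89.627, 16.549)| = 91.142 km/h.

91.1 km/h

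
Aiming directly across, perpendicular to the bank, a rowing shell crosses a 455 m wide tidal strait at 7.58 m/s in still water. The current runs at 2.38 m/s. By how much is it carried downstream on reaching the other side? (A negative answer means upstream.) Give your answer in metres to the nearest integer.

Perpendicular speed = 7.580 m/s; crossing time = 455 / 7.580 = 60.026 s.
Net downstream speed = 2.380 m/s.
Drift = 2.380 × 60.026 = 142.863 m (downstream).

143 m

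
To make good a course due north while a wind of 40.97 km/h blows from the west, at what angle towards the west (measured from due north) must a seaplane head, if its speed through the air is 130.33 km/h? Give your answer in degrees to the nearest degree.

The wind pushes perpendicular to the desired track; the heading must have a component into the wind equal to 40.97 km/h: 130.33 sin θ = 40.97.
sin θ = 0.3144, so θ = 18.322°.

18°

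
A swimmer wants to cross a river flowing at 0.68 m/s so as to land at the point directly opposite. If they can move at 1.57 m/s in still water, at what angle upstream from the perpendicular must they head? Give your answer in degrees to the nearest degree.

To cancel the current, the upstream component of the swimmer's velocity must equal the flow: 1.57 sin θ = 0.68.
sin θ = 0.68 / 1.57 = 0.4331.
θ = arcsin(0.4331) = 25.666°.

26°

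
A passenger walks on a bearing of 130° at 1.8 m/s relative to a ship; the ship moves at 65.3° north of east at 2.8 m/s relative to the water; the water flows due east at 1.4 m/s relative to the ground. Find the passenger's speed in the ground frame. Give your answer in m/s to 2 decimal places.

4.19 m/s

In east/north components (m/s): passenger relative to ship = (1.379, -1.157); ship relative to water = (1.170, 2.544); water relative to ground = (1.400, 0.000).
Sum = (3.949, 1.387) m/s.
Speed = |(3.949, 1.387)| = 4.185 m/s.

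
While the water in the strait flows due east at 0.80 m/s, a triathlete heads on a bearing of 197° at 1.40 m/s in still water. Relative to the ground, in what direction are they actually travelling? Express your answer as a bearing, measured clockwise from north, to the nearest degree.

Taking east as x and north as y: velocity relative to the water = (-0.409, -1.339) m/s; the water relative to ground = (0.800, 0.000) m/s.
Velocity relative to ground = (-0.409, -1.339) + (0.800, 0.000) = (0.391, -1.339) m/s.
Bearing = atan2(0.39, -1.34) = 163.73° clockwise from north.

164°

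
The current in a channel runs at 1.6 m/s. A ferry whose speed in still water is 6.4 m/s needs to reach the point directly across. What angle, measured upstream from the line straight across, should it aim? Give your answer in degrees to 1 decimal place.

14.5°

To cancel the current, the upstream component of the ferry's velocity must equal the flow: 6.4 sin θ = 1.6.
sin θ = 1.6 / 6.4 = 0.2500.
θ = arcsin(0.2500) = 14.478°.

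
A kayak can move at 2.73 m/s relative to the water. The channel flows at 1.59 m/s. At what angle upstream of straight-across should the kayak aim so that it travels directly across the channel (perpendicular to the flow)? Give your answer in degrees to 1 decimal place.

35.6°

To cancel the current, the upstream component of the kayak's velocity must equal the flow: 2.73 sin θ = 1.59.
sin θ = 1.59 / 2.73 = 0.5824.
θ = arcsin(0.5824) = 35.621°.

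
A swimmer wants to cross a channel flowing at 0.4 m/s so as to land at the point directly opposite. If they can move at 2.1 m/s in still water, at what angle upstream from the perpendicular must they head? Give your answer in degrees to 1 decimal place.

To cancel the current, the upstream component of the swimmer's velocity must equal the flow: 2.1 sin θ = 0.4.
sin θ = 0.4 / 2.1 = 0.1905.
θ = arcsin(0.1905) = 10.981°.

11.0°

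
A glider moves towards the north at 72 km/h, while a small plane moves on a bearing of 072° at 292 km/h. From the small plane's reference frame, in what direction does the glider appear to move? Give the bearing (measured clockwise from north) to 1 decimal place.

266.2°

Taking east as x and north as y: glider velocity = (0.000, 72.000) km/h; small plane velocity = (277.709, 90.233) km/h.
Velocity of glider relative to small plane = (0.000, 72.000) − (277.709, 90.233) = (-277.709, -18.233) km/h.
Bearing = atan2(-277.71, -18.23) = 266.24° clockwise from north.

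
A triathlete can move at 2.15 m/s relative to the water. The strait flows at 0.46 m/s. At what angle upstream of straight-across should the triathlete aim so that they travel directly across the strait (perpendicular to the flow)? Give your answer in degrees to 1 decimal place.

To cancel the current, the upstream component of the triathlete's velocity must equal the flow: 2.15 sin θ = 0.46.
sin θ = 0.46 / 2.15 = 0.2140.
θ = arcsin(0.2140) = 12.354°.

12.4°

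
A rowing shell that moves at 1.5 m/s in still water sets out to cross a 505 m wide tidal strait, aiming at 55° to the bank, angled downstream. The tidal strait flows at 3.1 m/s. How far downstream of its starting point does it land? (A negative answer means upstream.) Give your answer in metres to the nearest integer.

Perpendicular speed = 1.229 m/s; crossing time = 505 / 1.229 = 410.994 s.
Net downstream speed = 3.960 m/s.
Drift = 3.960 × 410.994 = 1627.687 m (downstream).

1628 m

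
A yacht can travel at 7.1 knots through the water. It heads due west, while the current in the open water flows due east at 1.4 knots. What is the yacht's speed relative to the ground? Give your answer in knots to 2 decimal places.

5.70 knots

Taking east as x and north as y: velocity relative to the water = (-7.100, 0.000) knots; the water relative to ground = (1.400, 0.000) knots.
Velocity relative to ground = (-7.100, 0.000) + (1.400, 0.000) = (-5.700, 0.000) knots.
Speed = |(-5.700, 0.000)| = 5.700 knots.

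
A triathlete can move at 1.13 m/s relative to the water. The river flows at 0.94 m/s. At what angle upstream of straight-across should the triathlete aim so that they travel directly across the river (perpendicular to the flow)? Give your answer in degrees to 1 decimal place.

To cancel the current, the upstream component of the triathlete's velocity must equal the flow: 1.13 sin θ = 0.94.
sin θ = 0.94 / 1.13 = 0.8319.
θ = arcsin(0.8319) = 56.290°.

56.3°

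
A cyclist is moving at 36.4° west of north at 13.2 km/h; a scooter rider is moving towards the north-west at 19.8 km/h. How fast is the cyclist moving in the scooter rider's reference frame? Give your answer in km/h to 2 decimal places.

Taking east as x and north as y: cyclist velocity = (-7.833, 10.625) km/h; scooter rider velocity = (-14.001, 14.001) km/h.
Velocity of cyclist relative to scooter rider = (-7.833, 10.625) − (-14.001, 14.001) = (6.168, -3.376) km/h.
Magnitude = |(6.168, -3.376)| = 7.031 km/h.

7.03 km/h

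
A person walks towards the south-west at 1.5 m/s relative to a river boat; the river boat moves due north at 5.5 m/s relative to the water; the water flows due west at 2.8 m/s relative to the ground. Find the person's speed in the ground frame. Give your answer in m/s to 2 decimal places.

5.88 m/s

In east/north components (m/s): person relative to river boat = (-1.061, -1.061); river boat relative to water = (0.000, 5.500); water relative to ground = (-2.800, 0.000).
Sum = (-3.861, 4.439) m/s.
Speed = |(-3.861, 4.439)| = 5.883 m/s.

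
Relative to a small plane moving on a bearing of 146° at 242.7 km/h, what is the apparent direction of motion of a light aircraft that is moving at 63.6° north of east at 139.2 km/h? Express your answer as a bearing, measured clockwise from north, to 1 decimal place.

347.2°

Taking east as x and north as y: light aircraft velocity = (61.893, 124.683) km/h; small plane velocity = (135.716, -201.207) km/h.
Velocity of light aircraft relative to small plane = (61.893, 124.683) − (135.716, -201.207) = (-73.823, 325.890) km/h.
Bearing = atan2(-73.82, 325.89) = 347.24° clockwise from north.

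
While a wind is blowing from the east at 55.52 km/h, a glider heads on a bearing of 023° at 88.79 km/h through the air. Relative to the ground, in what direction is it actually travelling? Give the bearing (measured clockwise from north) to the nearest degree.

346°

Taking east as x and north as y: velocity relative to the air = (34.693, 81.732) km/h; the air relative to ground = (-55.520, 0.000) km/h.
Velocity relative to ground = (34.693, 81.732) + (-55.520, 0.000) = (-20.827, 81.732) km/h.
Bearing = atan2(-20.83, 81.73) = 345.70° clockwise from north.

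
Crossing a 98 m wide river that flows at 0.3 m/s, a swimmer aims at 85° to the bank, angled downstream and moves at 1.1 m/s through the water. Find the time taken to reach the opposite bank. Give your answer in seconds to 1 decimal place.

89.4 s

The component of the swimmer's velocity perpendicular to the bank is 1.1 × sin 85° = 1.096 m/s.
The current is parallel to the bank, so it does not affect the crossing time.
Time = 98 / 1.096 = 89.431 s.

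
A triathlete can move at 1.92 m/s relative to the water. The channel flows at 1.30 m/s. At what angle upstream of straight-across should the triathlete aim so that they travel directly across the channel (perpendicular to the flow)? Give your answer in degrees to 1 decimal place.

To cancel the current, the upstream component of the triathlete's velocity must equal the flow: 1.92 sin θ = 1.30.
sin θ = 1.30 / 1.92 = 0.6771.
θ = arcsin(0.6771) = 42.616°.

42.6°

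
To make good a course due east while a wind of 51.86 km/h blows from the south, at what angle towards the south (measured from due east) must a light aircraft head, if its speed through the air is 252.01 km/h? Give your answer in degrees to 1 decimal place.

The wind pushes perpendicular to the desired track; the heading must have a component into the wind equal to 51.86 km/h: 252.01 sin θ = 51.86.
sin θ = 0.2058, so θ = 11.875°.

11.9°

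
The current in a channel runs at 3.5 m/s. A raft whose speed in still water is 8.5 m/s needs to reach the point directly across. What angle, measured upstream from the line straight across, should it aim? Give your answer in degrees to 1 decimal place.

24.3°

To cancel the current, the upstream component of the raft's velocity must equal the flow: 8.5 sin θ = 3.5.
sin θ = 3.5 / 8.5 = 0.4118.
θ = arcsin(0.4118) = 24.316°.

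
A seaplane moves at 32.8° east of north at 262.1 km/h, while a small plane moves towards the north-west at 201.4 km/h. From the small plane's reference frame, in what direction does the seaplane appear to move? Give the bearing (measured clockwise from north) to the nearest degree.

Taking east as x and north as y: seaplane velocity = (141.982, 220.313) km/h; small plane velocity = (-142.411, 142.411) km/h.
Velocity of seaplane relative to small plane = (141.982, 220.313) − (-142.411, 142.411) = (284.393, 77.901) km/h.
Bearing = atan2(284.39, 77.90) = 74.68° clockwise from north.

075°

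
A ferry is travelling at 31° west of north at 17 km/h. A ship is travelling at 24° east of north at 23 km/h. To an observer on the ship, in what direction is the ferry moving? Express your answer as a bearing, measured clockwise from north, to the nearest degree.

Taking east as x and north as y: ferry velocity = (-8.756, 14.572) km/h; ship velocity = (9.355, 21.012) km/h.
Velocity of ferry relative to ship = (-8.756, 14.572) − (9.355, 21.012) = (-18.111, -6.440) km/h.
Bearing = atan2(-18.11, -6.44) = 250.43° clockwise from north.

250°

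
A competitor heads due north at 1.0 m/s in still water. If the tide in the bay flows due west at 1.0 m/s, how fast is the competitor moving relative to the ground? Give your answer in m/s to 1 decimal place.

Taking east as x and north as y: velocity relative to the water = (0.000, 1.000) m/s; the water relative to ground = (-1.000, 0.000) m/s.
Velocity relative to ground = (0.000, 1.000) + (-1.000, 0.000) = (-1.000, 1.000) m/s.
Speed = |(-1.000, 1.000)| = 1.414 m/s.

1.4 m/s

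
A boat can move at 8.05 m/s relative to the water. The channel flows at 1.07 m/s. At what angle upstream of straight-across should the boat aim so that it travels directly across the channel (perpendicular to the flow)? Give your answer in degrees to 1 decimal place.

7.6°

To cancel the current, the upstream component of the boat's velocity must equal the flow: 8.05 sin θ = 1.07.
sin θ = 1.07 / 8.05 = 0.1329.
θ = arcsin(0.1329) = 7.638°.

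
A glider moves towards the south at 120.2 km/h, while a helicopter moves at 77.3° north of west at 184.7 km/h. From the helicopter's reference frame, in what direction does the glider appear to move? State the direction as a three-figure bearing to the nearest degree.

172°

Taking east as x and north as y: glider velocity = (0.000, -120.200) km/h; helicopter velocity = (-40.606, 180.181) km/h.
Velocity of glider relative to helicopter = (0.000, -120.200) − (-40.606, 180.181) = (40.606, -300.381) km/h.
Bearing = atan2(40.61, -300.38) = 172.30° clockwise from north.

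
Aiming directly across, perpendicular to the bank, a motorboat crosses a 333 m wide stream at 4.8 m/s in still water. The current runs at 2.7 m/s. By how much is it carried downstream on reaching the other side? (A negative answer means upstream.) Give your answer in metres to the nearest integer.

187 m

Perpendicular speed = 4.800 m/s; crossing time = 333 / 4.800 = 69.375 s.
Net downstream speed = 2.700 m/s.
Drift = 2.700 × 69.375 = 187.312 m (downstream).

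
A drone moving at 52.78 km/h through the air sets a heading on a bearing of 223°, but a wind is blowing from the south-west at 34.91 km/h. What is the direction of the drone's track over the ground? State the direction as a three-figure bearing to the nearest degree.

Taking east as x and north as y: velocity relative to the air = (-35.996, -38.601) km/h; the air relative to ground = (24.685, 24.685) km/h.
Velocity relative to ground = (-35.996, -38.601) + (24.685, 24.685) = (-11.311, -13.916) km/h.
Bearing = atan2(-11.31, -13.92) = 219.10° clockwise from north.

219°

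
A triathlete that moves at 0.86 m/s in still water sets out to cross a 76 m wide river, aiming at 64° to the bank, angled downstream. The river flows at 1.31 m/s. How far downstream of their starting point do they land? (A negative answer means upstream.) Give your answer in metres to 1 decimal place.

Perpendicular speed = 0.773 m/s; crossing time = 76 / 0.773 = 98.323 s.
Net downstream speed = 1.687 m/s.
Drift = 1.687 × 98.323 = 165.871 m (downstream).

165.9 m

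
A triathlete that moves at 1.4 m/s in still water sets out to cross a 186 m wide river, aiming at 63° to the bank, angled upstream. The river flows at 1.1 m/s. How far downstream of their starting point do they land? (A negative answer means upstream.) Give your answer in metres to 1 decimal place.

69.2 m

Perpendicular speed = 1.247 m/s; crossing time = 186 / 1.247 = 149.109 s.
Net downstream speed = 0.464 m/s.
Drift = 0.464 × 149.109 = 69.248 m (downstream).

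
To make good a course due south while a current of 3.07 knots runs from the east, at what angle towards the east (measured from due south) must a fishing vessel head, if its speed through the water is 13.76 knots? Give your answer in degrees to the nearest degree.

The current pushes perpendicular to the desired track; the heading must have a component into the current equal to 3.07 knots: 13.76 sin θ = 3.07.
sin θ = 0.2231, so θ = 12.892°.

13°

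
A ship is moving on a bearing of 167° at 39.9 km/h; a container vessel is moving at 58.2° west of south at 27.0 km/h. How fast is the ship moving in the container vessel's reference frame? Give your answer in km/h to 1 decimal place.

40.3 km/h

Taking east as x and north as y: ship velocity = (8.976, -38.877) km/h; container vessel velocity = (-22.947, -14.228) km/h.
Velocity of ship relative to container vessel = (8.976, -38.877) − (-22.947, -14.228) = (31.923, -24.650) km/h.
Magnitude = |(31.923, -24.650)| = 40.332 km/h.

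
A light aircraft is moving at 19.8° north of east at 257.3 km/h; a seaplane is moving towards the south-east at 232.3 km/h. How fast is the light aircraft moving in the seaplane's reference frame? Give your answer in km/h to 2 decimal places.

Taking east as x and north as y: light aircraft velocity = (242.089, 87.157) km/h; seaplane velocity = (164.261, -164.261) km/h.
Velocity of light aircraft relative to seaplane = (242.089, 87.157) − (164.261, -164.261) = (77.828, 251.418) km/h.
Magnitude = |(77.828, 251.418)| = 263.189 km/h.

263.19 km/h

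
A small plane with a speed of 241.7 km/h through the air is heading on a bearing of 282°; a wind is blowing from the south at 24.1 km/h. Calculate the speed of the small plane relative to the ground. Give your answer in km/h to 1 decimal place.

Taking east as x and north as y: velocity relative to the air = (-236.418, 50.252) km/h; the air relative to ground = (0.000, 24.100) km/h.
Velocity relative to ground = (-236.418, 50.252) + (0.000, 24.100) = (-236.418, 74.352) km/h.
Speed = |(-236.418, 74.352)| = 247.834 km/h.

247.8 km/h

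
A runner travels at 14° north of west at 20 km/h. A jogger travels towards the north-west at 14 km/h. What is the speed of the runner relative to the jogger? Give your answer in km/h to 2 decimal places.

Taking east as x and north as y: runner velocity = (-19.406, 4.838) km/h; jogger velocity = (-9.899, 9.899) km/h.
Velocity of runner relative to jogger = (-19.406, 4.838) − (-9.899, 9.899) = (-9.506, -5.061) km/h.
Magnitude = |(-9.506, -5.061)| = 10.770 km/h.

10.77 km/h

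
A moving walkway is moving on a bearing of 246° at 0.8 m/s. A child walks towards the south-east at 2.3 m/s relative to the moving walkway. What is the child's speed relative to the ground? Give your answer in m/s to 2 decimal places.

2.15 m/s

Taking east as x and north as y: moving walkway velocity = (-0.731, -0.325) m/s; child velocity relative to moving walkway = (1.626, -1.626) m/s.
Velocity relative to ground = (-0.731, -0.325) + (1.626, -1.626) = (0.896, -1.952) m/s.
Speed = |(0.896, -1.952)| = 2.147 m/s.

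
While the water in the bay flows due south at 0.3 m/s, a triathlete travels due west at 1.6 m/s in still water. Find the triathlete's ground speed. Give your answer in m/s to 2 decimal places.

Taking east as x and north as y: velocity relative to the water = (-1.600, 0.000) m/s; the water relative to ground = (0.000, -0.300) m/s.
Velocity relative to ground = (-1.600, 0.000) + (0.000, -0.300) = (-1.600, -0.300) m/s.
Speed = |(-1.600, -0.300)| = 1.628 m/s.

1.63 m/s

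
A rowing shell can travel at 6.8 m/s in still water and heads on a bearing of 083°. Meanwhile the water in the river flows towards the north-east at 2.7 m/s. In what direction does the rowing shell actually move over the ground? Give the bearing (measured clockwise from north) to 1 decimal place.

Taking east as x and north as y: velocity relative to the water = (6.749, 0.829) m/s; the water relative to ground = (1.909, 1.909) m/s.
Velocity relative to ground = (6.749, 0.829) + (1.909, 1.909) = (8.659, 2.738) m/s.
Bearing = atan2(8.66, 2.74) = 72.45° clockwise from north.

072.5°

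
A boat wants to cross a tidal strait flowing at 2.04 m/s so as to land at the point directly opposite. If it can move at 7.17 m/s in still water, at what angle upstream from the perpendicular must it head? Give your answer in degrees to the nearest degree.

To cancel the current, the upstream component of the boat's velocity must equal the flow: 7.17 sin θ = 2.04.
sin θ = 2.04 / 7.17 = 0.2845.
θ = arcsin(0.2845) = 16.530°.

17°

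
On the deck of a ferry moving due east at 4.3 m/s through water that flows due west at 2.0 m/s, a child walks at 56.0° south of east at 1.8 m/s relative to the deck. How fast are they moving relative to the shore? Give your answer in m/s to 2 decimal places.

In east/north components (m/s): child relative to ferry = (1.007, -1.492); ferry relative to water = (4.300, 0.000); water relative to ground = (-2.000, 0.000).
Sum = (3.307, -1.492) m/s.
Speed = |(3.307, -1.492)| = 3.628 m/s.

3.63 m/s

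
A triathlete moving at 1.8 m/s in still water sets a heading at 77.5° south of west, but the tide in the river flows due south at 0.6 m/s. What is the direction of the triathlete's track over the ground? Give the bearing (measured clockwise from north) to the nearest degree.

189°

Taking east as x and north as y: velocity relative to the water = (-0.390, -1.757) m/s; the water relative to ground = (0.000, -0.600) m/s.
Velocity relative to ground = (-0.390, -1.757) + (0.000, -0.600) = (-0.390, -2.357) m/s.
Bearing = atan2(-0.39, -2.36) = 189.38° clockwise from north.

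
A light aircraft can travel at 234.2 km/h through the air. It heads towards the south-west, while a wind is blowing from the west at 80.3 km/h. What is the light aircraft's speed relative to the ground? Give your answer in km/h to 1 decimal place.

Taking east as x and north as y: velocity relative to the air = (-165.604, -165.604) km/h; the air relative to ground = (80.300, 0.000) km/h.
Velocity relative to ground = (-165.604, -165.604) + (80.300, 0.000) = (-85.304, -165.604) km/h.
Speed = |(-85.304, -165.604)| = 186.284 km/h.

186.3 km/h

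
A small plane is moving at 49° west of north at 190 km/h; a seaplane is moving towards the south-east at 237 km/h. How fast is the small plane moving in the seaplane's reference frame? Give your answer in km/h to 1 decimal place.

Taking east as x and north as y: small plane velocity = (-143.395, 124.651) km/h; seaplane velocity = (167.584, -167.584) km/h.
Velocity of small plane relative to seaplane = (-143.395, 124.651) − (167.584, -167.584) = (-310.979, 292.236) km/h.
Magnitude = |(-310.979, 292.236)| = 426.743 km/h.

426.7 km/h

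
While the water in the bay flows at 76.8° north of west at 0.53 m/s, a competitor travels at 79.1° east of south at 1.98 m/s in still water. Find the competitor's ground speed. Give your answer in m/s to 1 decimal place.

1.8 m/s

Taking east as x and north as y: velocity relative to the water = (1.944, -0.374) m/s; the water relative to ground = (-0.121, 0.516) m/s.
Velocity relative to ground = (1.944, -0.374) + (-0.121, 0.516) = (1.823, 0.142) m/s.
Speed = |(1.823, 0.142)| = 1.829 m/s.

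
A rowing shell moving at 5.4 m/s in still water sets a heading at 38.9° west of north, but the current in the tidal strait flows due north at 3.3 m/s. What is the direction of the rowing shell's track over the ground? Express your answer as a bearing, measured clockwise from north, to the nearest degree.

Taking east as x and north as y: velocity relative to the water = (-3.391, 4.203) m/s; the water relative to ground = (0.000, 3.300) m/s.
Velocity relative to ground = (-3.391, 4.203) + (0.000, 3.300) = (-3.391, 7.503) m/s.
Bearing = atan2(-3.39, 7.50) = 335.68° clockwise from north.

336°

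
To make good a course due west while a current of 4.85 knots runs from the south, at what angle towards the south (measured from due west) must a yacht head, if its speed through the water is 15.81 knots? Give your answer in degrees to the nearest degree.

The current pushes perpendicular to the desired track; the heading must have a component into the current equal to 4.85 knots: 15.81 sin θ = 4.85.
sin θ = 0.3068, so θ = 17.865°.

18°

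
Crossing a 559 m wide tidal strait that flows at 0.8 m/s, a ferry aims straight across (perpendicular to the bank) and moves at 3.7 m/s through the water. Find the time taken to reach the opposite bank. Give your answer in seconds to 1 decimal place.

151.1 s

The component of the ferry's velocity perpendicular to the bank is 3.7 m/s.
Only the cross-stream component determines the crossing time; the current contributes nothing perpendicular to the bank.
Time = 559 / 3.700 = 151.081 s.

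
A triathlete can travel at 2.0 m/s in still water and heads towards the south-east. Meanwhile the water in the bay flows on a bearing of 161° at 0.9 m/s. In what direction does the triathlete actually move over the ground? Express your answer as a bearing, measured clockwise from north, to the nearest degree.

143°

Taking east as x and north as y: velocity relative to the water = (1.414, -1.414) m/s; the water relative to ground = (0.293, -0.851) m/s.
Velocity relative to ground = (1.414, -1.414) + (0.293, -0.851) = (1.707, -2.265) m/s.
Bearing = atan2(1.71, -2.27) = 143.00° clockwise from north.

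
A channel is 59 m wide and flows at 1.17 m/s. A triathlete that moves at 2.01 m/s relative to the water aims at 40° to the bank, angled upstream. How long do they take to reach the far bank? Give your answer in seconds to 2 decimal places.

The component of the triathlete's velocity perpendicular to the bank is 2.01 × sin 40° = 1.292 m/s.
The current is parallel to the bank, so it does not affect the crossing time.
Time = 59 / 1.292 = 45.666 s.

45.67 s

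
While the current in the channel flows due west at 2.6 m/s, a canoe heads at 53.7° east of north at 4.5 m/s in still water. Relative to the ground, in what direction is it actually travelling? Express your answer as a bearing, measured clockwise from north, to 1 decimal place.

021.1°

Taking east as x and north as y: velocity relative to the water = (3.627, 2.664) m/s; the water relative to ground = (-2.600, 0.000) m/s.
Velocity relative to ground = (3.627, 2.664) + (-2.600, 0.000) = (1.027, 2.664) m/s.
Bearing = atan2(1.03, 2.66) = 21.08° clockwise from north.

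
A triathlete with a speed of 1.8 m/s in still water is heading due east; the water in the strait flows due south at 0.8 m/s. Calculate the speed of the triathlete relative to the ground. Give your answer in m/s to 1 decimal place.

Taking east as x and north as y: velocity relative to the water = (1.800, 0.000) m/s; the water relative to ground = (0.000, -0.800) m/s.
Velocity relative to ground = (1.800, 0.000) + (0.000, -0.800) = (1.800, -0.800) m/s.
Speed = |(1.800, -0.800)| = 1.970 m/s.

2.0 m/s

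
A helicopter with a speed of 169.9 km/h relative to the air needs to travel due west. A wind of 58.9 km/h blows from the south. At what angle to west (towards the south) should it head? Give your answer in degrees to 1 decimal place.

The wind pushes perpendicular to the desired track; the heading must have a component into the wind equal to 58.9 km/h: 169.9 sin θ = 58.9.
sin θ = 0.3467, so θ = 20.284°.

20.3°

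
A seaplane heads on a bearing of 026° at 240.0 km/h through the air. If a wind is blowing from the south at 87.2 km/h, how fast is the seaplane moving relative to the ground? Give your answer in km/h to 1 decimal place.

320.7 km/h

Taking east as x and north as y: velocity relative to the air = (105.209, 215.711) km/h; the air relative to ground = (0.000, 87.200) km/h.
Velocity relative to ground = (105.209, 215.711) + (0.000, 87.200) = (105.209, 302.911) km/h.
Speed = |(105.209, 302.911)| = 320.661 km/h.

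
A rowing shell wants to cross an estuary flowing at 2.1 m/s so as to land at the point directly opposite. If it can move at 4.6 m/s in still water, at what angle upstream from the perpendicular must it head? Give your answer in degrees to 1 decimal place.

To cancel the current, the upstream component of the rowing shell's velocity must equal the flow: 4.6 sin θ = 2.1.
sin θ = 2.1 / 4.6 = 0.4565.
θ = arcsin(0.4565) = 27.163°.

27.2°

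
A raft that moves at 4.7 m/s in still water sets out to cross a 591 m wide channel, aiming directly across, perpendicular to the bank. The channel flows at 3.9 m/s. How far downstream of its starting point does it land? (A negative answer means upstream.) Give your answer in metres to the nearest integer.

Perpendicular speed = 4.700 m/s; crossing time = 591 / 4.700 = 125.745 s.
Net downstream speed = 3.900 m/s.
Drift = 3.900 × 125.745 = 490.404 m (downstream).

490 m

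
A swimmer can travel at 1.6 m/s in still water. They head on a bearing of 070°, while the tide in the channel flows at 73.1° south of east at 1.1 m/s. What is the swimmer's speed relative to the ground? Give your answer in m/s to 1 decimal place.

1.9 m/s

Taking east as x and north as y: velocity relative to the water = (1.504, 0.547) m/s; the water relative to ground = (0.320, -1.052) m/s.
Velocity relative to ground = (1.504, 0.547) + (0.320, -1.052) = (1.823, -0.505) m/s.
Speed = |(1.823, -0.505)| = 1.892 m/s.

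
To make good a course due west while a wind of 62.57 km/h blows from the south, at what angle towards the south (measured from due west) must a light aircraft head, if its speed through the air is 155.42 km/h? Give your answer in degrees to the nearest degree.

The wind pushes perpendicular to the desired track; the heading must have a component into the wind equal to 62.57 km/h: 155.42 sin θ = 62.57.
sin θ = 0.4026, so θ = 23.740°.

24°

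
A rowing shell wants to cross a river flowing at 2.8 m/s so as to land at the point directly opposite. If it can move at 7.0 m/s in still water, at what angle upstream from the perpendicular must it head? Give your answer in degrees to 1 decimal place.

23.6°

To cancel the current, the upstream component of the rowing shell's velocity must equal the flow: 7.0 sin θ = 2.8.
sin θ = 2.8 / 7.0 = 0.4000.
θ = arcsin(0.4000) = 23.578°.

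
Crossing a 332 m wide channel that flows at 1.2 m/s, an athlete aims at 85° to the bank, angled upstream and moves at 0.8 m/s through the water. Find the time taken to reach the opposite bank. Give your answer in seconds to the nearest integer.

417 s

The component of the athlete's velocity perpendicular to the bank is 0.8 × sin 85° = 0.797 m/s.
The flow acts along the bank and has no component across it.
Time = 332 / 0.797 = 416.585 s.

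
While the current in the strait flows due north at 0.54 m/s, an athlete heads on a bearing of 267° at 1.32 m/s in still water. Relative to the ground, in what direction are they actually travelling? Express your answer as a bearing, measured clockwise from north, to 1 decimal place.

Taking east as x and north as y: velocity relative to the water = (-1.318, -0.069) m/s; the water relative to ground = (0.000, 0.540) m/s.
Velocity relative to ground = (-1.318, -0.069) + (0.000, 0.540) = (-1.318, 0.471) m/s.
Bearing = atan2(-1.32, 0.47) = 289.66° clockwise from north.

289.7°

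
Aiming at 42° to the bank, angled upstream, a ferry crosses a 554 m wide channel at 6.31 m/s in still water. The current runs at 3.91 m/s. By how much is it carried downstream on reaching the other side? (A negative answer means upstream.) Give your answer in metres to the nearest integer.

Perpendicular speed = 4.222 m/s; crossing time = 554 / 4.222 = 131.211 s.
Net downstream speed = -0.779 m/s.
Drift = -0.779 × 131.211 = -102.245 m (upstream).

-102 m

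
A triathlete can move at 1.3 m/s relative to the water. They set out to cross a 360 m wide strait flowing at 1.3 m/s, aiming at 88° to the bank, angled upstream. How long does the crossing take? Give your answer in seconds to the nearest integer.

277 s

The component of the triathlete's velocity perpendicular to the bank is 1.3 × sin 88° = 1.299 m/s.
Only the cross-stream component determines the crossing time; the current contributes nothing perpendicular to the bank.
Time = 360 / 1.299 = 277.092 s.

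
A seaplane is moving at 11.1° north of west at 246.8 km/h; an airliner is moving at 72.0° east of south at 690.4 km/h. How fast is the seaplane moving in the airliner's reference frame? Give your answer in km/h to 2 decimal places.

Taking east as x and north as y: seaplane velocity = (-242.183, 47.514) km/h; airliner velocity = (656.609, -213.345) km/h.
Velocity of seaplane relative to airliner = (-242.183, 47.514) − (656.609, -213.345) = (-898.792, 260.860) km/h.
Magnitude = |(-898.792, 260.860)| = 935.882 km/h.

935.88 km/h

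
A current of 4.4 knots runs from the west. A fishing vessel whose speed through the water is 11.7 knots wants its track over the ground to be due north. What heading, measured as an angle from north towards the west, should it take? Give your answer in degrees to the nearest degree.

22°

The current pushes perpendicular to the desired track; the heading must have a component into the current equal to 4.4 knots: 11.7 sin θ = 4.4.
sin θ = 0.3761, so θ = 22.090°.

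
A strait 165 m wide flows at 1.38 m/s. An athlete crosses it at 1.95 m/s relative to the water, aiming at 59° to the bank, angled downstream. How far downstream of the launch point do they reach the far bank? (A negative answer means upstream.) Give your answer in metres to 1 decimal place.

Perpendicular speed = 1.671 m/s; crossing time = 165 / 1.671 = 98.715 s.
Net downstream speed = 2.384 m/s.
Drift = 2.384 × 98.715 = 235.369 m (downstream).

235.4 m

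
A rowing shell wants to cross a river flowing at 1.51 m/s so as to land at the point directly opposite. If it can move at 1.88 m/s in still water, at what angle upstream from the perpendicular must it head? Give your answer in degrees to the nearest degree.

To cancel the current, the upstream component of the rowing shell's velocity must equal the flow: 1.88 sin θ = 1.51.
sin θ = 1.51 / 1.88 = 0.8032.
θ = arcsin(0.8032) = 53.436°.

53°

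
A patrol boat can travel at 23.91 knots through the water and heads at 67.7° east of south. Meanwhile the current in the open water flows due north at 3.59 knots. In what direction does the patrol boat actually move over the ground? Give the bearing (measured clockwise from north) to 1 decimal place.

103.9°

Taking east as x and north as y: velocity relative to the water = (22.122, -9.073) knots; the water relative to ground = (0.000, 3.590) knots.
Velocity relative to ground = (22.122, -9.073) + (0.000, 3.590) = (22.122, -5.483) knots.
Bearing = atan2(22.12, -5.48) = 103.92° clockwise from north.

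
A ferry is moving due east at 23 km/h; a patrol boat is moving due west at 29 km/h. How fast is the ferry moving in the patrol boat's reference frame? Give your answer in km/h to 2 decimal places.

Taking east as x and north as y: ferry velocity = (23.000, 0.000) km/h; patrol boat velocity = (-29.000, 0.000) km/h.
Velocity of ferry relative to patrol boat = (23.000, 0.000) − (-29.000, 0.000) = (52.000, 0.000) km/h.
Magnitude = |(52.000, 0.000)| = 52.000 km/h.

52.00 km/h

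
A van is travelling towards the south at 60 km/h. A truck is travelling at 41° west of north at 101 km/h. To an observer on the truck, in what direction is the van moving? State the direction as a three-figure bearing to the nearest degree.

154°

Taking east as x and north as y: van velocity = (0.000, -60.000) km/h; truck velocity = (-66.262, 76.226) km/h.
Velocity of van relative to truck = (0.000, -60.000) − (-66.262, 76.226) = (66.262, -136.226) km/h.
Bearing = atan2(66.26, -136.23) = 154.06° clockwise from north.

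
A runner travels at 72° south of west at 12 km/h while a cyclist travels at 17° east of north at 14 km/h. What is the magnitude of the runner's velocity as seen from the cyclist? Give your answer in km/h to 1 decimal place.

26.0 km/h

Taking east as x and north as y: runner velocity = (-3.708, -11.413) km/h; cyclist velocity = (4.093, 13.388) km/h.
Velocity of runner relative to cyclist = (-3.708, -11.413) − (4.093, 13.388) = (-7.801, -24.801) km/h.
Magnitude = |(-7.801, -24.801)| = 25.999 km/h.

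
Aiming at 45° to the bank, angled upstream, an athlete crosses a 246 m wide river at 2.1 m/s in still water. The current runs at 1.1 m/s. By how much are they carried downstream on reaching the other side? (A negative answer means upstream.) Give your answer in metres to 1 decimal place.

-63.8 m

Perpendicular speed = 1.485 m/s; crossing time = 246 / 1.485 = 165.665 s.
Net downstream speed = -0.385 m/s.
Drift = -0.385 × 165.665 = -63.768 m (upstream).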